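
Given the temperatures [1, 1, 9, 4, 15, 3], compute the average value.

5.5

Step 1: Sum all values: 1 + 1 + 9 + 4 + 15 + 3 = 33
Step 2: Count the number of values: n = 6
Step 3: Mean = sum / n = 33 / 6 = 5.5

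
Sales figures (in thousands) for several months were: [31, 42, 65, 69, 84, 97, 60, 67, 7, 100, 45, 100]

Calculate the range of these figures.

93

Step 1: Identify the maximum value: max = 100
Step 2: Identify the minimum value: min = 7
Step 3: Range = max - min = 100 - 7 = 93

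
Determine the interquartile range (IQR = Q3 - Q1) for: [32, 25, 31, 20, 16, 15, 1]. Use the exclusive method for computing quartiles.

16

Step 1: Sort the data: [1, 15, 16, 20, 25, 31, 32]
Step 2: n = 7
Step 3: Using the exclusive quartile method:
  Q1 = 15
  Q2 (median) = 20
  Q3 = 31
  IQR = Q3 - Q1 = 31 - 15 = 16
Step 4: IQR = 16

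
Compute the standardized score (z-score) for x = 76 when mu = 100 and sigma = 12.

-2

Step 1: Recall the z-score formula: z = (x - mu) / sigma
Step 2: Substitute values: z = (76 - 100) / 12
Step 3: z = -24 / 12 = -2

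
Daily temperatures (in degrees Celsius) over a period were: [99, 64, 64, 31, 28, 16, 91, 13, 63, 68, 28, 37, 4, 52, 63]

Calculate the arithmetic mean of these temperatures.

48.0667

Step 1: Sum all values: 99 + 64 + 64 + 31 + 28 + 16 + 91 + 13 + 63 + 68 + 28 + 37 + 4 + 52 + 63 = 721
Step 2: Count the number of values: n = 15
Step 3: Mean = sum / n = 721 / 15 = 48.0667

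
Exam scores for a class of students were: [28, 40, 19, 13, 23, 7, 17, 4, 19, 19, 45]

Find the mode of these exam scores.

19

Step 1: Count the frequency of each value:
  4: appears 1 time(s)
  7: appears 1 time(s)
  13: appears 1 time(s)
  17: appears 1 time(s)
  19: appears 3 time(s)
  23: appears 1 time(s)
  28: appears 1 time(s)
  40: appears 1 time(s)
  45: appears 1 time(s)
Step 2: The value 19 appears most frequently (3 times).
Step 3: Mode = 19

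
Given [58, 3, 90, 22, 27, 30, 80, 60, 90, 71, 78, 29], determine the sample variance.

884.697

Step 1: Compute the mean: (58 + 3 + 90 + 22 + 27 + 30 + 80 + 60 + 90 + 71 + 78 + 29) / 12 = 53.1667
Step 2: Compute squared deviations from the mean:
  (58 - 53.1667)^2 = 23.3611
  (3 - 53.1667)^2 = 2516.6944
  (90 - 53.1667)^2 = 1356.6944
  (22 - 53.1667)^2 = 971.3611
  (27 - 53.1667)^2 = 684.6944
  (30 - 53.1667)^2 = 536.6944
  (80 - 53.1667)^2 = 720.0278
  (60 - 53.1667)^2 = 46.6944
  (90 - 53.1667)^2 = 1356.6944
  (71 - 53.1667)^2 = 318.0278
  (78 - 53.1667)^2 = 616.6944
  (29 - 53.1667)^2 = 584.0278
Step 3: Sum of squared deviations = 9731.6667
Step 4: Sample variance = 9731.6667 / 11 = 884.697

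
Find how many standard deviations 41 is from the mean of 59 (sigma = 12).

-1.5

Step 1: Recall the z-score formula: z = (x - mu) / sigma
Step 2: Substitute values: z = (41 - 59) / 12
Step 3: z = -18 / 12 = -1.5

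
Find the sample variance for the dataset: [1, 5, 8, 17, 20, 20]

67.7667

Step 1: Compute the mean: (1 + 5 + 8 + 17 + 20 + 20) / 6 = 11.8333
Step 2: Compute squared deviations from the mean:
  (1 - 11.8333)^2 = 117.3611
  (5 - 11.8333)^2 = 46.6944
  (8 - 11.8333)^2 = 14.6944
  (17 - 11.8333)^2 = 26.6944
  (20 - 11.8333)^2 = 66.6944
  (20 - 11.8333)^2 = 66.6944
Step 3: Sum of squared deviations = 338.8333
Step 4: Sample variance = 338.8333 / 5 = 67.7667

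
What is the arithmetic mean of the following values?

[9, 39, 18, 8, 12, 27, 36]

21.2857

Step 1: Sum all values: 9 + 39 + 18 + 8 + 12 + 27 + 36 = 149
Step 2: Count the number of values: n = 7
Step 3: Mean = sum / n = 149 / 7 = 21.2857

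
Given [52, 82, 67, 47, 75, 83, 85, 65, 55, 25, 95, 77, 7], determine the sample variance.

637.3974

Step 1: Compute the mean: (52 + 82 + 67 + 47 + 75 + 83 + 85 + 65 + 55 + 25 + 95 + 77 + 7) / 13 = 62.6923
Step 2: Compute squared deviations from the mean:
  (52 - 62.6923)^2 = 114.3254
  (82 - 62.6923)^2 = 372.787
  (67 - 62.6923)^2 = 18.5562
  (47 - 62.6923)^2 = 246.2485
  (75 - 62.6923)^2 = 151.4793
  (83 - 62.6923)^2 = 412.4024
  (85 - 62.6923)^2 = 497.6331
  (65 - 62.6923)^2 = 5.3254
  (55 - 62.6923)^2 = 59.1716
  (25 - 62.6923)^2 = 1420.7101
  (95 - 62.6923)^2 = 1043.787
  (77 - 62.6923)^2 = 204.7101
  (7 - 62.6923)^2 = 3101.6331
Step 3: Sum of squared deviations = 7648.7692
Step 4: Sample variance = 7648.7692 / 12 = 637.3974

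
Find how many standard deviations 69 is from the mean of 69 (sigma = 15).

0

Step 1: Recall the z-score formula: z = (x - mu) / sigma
Step 2: Substitute values: z = (69 - 69) / 15
Step 3: z = 0 / 15 = 0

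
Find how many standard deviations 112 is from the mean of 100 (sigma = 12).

1

Step 1: Recall the z-score formula: z = (x - mu) / sigma
Step 2: Substitute values: z = (112 - 100) / 12
Step 3: z = 12 / 12 = 1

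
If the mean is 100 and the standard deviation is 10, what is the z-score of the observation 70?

-3

Step 1: Recall the z-score formula: z = (x - mu) / sigma
Step 2: Substitute values: z = (70 - 100) / 10
Step 3: z = -30 / 10 = -3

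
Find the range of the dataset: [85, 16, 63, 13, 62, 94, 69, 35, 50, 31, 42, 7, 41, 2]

92

Step 1: Identify the maximum value: max = 94
Step 2: Identify the minimum value: min = 2
Step 3: Range = max - min = 94 - 2 = 92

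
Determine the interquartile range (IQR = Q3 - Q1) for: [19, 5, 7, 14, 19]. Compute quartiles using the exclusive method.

13

Step 1: Sort the data: [5, 7, 14, 19, 19]
Step 2: n = 5
Step 3: Using the exclusive quartile method:
  Q1 = 6
  Q2 (median) = 14
  Q3 = 19
  IQR = Q3 - Q1 = 19 - 6 = 13
Step 4: IQR = 13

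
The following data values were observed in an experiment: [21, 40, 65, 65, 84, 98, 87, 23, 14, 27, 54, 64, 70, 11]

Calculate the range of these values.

87

Step 1: Identify the maximum value: max = 98
Step 2: Identify the minimum value: min = 11
Step 3: Range = max - min = 98 - 11 = 87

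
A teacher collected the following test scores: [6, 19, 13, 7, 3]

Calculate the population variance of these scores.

32.64

Step 1: Compute the mean: (6 + 19 + 13 + 7 + 3) / 5 = 9.6
Step 2: Compute squared deviations from the mean:
  (6 - 9.6)^2 = 12.96
  (19 - 9.6)^2 = 88.36
  (13 - 9.6)^2 = 11.56
  (7 - 9.6)^2 = 6.76
  (3 - 9.6)^2 = 43.56
Step 3: Sum of squared deviations = 163.2
Step 4: Population variance = 163.2 / 5 = 32.64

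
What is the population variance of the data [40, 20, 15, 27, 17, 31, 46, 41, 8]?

155.0617

Step 1: Compute the mean: (40 + 20 + 15 + 27 + 17 + 31 + 46 + 41 + 8) / 9 = 27.2222
Step 2: Compute squared deviations from the mean:
  (40 - 27.2222)^2 = 163.2716
  (20 - 27.2222)^2 = 52.1605
  (15 - 27.2222)^2 = 149.3827
  (27 - 27.2222)^2 = 0.0494
  (17 - 27.2222)^2 = 104.4938
  (31 - 27.2222)^2 = 14.2716
  (46 - 27.2222)^2 = 352.6049
  (41 - 27.2222)^2 = 189.8272
  (8 - 27.2222)^2 = 369.4938
Step 3: Sum of squared deviations = 1395.5556
Step 4: Population variance = 1395.5556 / 9 = 155.0617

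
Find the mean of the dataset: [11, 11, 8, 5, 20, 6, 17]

11.1429

Step 1: Sum all values: 11 + 11 + 8 + 5 + 20 + 6 + 17 = 78
Step 2: Count the number of values: n = 7
Step 3: Mean = sum / n = 78 / 7 = 11.1429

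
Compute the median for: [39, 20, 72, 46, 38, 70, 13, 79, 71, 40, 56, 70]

51

Step 1: Sort the data in ascending order: [13, 20, 38, 39, 40, 46, 56, 70, 70, 71, 72, 79]
Step 2: The number of values is n = 12.
Step 3: Since n is even, the median is the average of positions 6 and 7:
  Median = (46 + 56) / 2 = 51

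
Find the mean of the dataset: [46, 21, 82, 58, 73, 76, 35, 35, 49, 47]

52.2

Step 1: Sum all values: 46 + 21 + 82 + 58 + 73 + 76 + 35 + 35 + 49 + 47 = 522
Step 2: Count the number of values: n = 10
Step 3: Mean = sum / n = 522 / 10 = 52.2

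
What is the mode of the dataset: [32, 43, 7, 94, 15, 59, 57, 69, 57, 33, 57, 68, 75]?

57

Step 1: Count the frequency of each value:
  7: appears 1 time(s)
  15: appears 1 time(s)
  32: appears 1 time(s)
  33: appears 1 time(s)
  43: appears 1 time(s)
  57: appears 3 time(s)
  59: appears 1 time(s)
  68: appears 1 time(s)
  69: appears 1 time(s)
  75: appears 1 time(s)
  94: appears 1 time(s)
Step 2: The value 57 appears most frequently (3 times).
Step 3: Mode = 57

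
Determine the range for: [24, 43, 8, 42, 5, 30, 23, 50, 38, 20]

45

Step 1: Identify the maximum value: max = 50
Step 2: Identify the minimum value: min = 5
Step 3: Range = max - min = 50 - 5 = 45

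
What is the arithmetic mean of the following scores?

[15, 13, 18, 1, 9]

11.2

Step 1: Sum all values: 15 + 13 + 18 + 1 + 9 = 56
Step 2: Count the number of values: n = 5
Step 3: Mean = sum / n = 56 / 5 = 11.2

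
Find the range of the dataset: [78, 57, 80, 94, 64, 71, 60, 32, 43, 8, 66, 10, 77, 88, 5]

89

Step 1: Identify the maximum value: max = 94
Step 2: Identify the minimum value: min = 5
Step 3: Range = max - min = 94 - 5 = 89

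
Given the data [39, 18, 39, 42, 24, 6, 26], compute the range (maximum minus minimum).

36

Step 1: Identify the maximum value: max = 42
Step 2: Identify the minimum value: min = 6
Step 3: Range = max - min = 42 - 6 = 36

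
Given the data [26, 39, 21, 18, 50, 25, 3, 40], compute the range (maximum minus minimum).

47

Step 1: Identify the maximum value: max = 50
Step 2: Identify the minimum value: min = 3
Step 3: Range = max - min = 50 - 3 = 47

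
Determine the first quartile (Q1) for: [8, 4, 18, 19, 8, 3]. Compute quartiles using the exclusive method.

3.75

Step 1: Sort the data: [3, 4, 8, 8, 18, 19]
Step 2: n = 6
Step 3: Using the exclusive quartile method:
  Q1 = 3.75
  Q2 (median) = 8
  Q3 = 18.25
  IQR = Q3 - Q1 = 18.25 - 3.75 = 14.5
Step 4: Q1 = 3.75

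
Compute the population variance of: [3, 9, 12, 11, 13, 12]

11.3333

Step 1: Compute the mean: (3 + 9 + 12 + 11 + 13 + 12) / 6 = 10
Step 2: Compute squared deviations from the mean:
  (3 - 10)^2 = 49
  (9 - 10)^2 = 1
  (12 - 10)^2 = 4
  (11 - 10)^2 = 1
  (13 - 10)^2 = 9
  (12 - 10)^2 = 4
Step 3: Sum of squared deviations = 68
Step 4: Population variance = 68 / 6 = 11.3333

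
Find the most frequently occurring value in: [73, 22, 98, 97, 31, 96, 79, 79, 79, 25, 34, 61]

79

Step 1: Count the frequency of each value:
  22: appears 1 time(s)
  25: appears 1 time(s)
  31: appears 1 time(s)
  34: appears 1 time(s)
  61: appears 1 time(s)
  73: appears 1 time(s)
  79: appears 3 time(s)
  96: appears 1 time(s)
  97: appears 1 time(s)
  98: appears 1 time(s)
Step 2: The value 79 appears most frequently (3 times).
Step 3: Mode = 79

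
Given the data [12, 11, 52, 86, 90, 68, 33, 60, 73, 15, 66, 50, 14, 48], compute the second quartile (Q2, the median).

51

Step 1: Sort the data: [11, 12, 14, 15, 33, 48, 50, 52, 60, 66, 68, 73, 86, 90]
Step 2: n = 14
Step 3: Q2 is the median. Since n is even, it is the average of the values at positions 7 and 8:
  Q2 = (50 + 52) / 2 = 51
Step 4: Q2 = 51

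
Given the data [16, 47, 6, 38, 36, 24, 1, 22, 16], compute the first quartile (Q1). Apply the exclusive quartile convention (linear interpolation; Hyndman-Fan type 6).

11

Step 1: Sort the data: [1, 6, 16, 16, 22, 24, 36, 38, 47]
Step 2: n = 9
Step 3: Using the exclusive quartile method:
  Q1 = 11
  Q2 (median) = 22
  Q3 = 37
  IQR = Q3 - Q1 = 37 - 11 = 26
Step 4: Q1 = 11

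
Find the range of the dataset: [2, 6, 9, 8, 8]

7

Step 1: Identify the maximum value: max = 9
Step 2: Identify the minimum value: min = 2
Step 3: Range = max - min = 9 - 2 = 7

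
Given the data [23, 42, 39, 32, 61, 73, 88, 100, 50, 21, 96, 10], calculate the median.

46

Step 1: Sort the data in ascending order: [10, 21, 23, 32, 39, 42, 50, 61, 73, 88, 96, 100]
Step 2: The number of values is n = 12.
Step 3: Since n is even, the median is the average of positions 6 and 7:
  Median = (42 + 50) / 2 = 46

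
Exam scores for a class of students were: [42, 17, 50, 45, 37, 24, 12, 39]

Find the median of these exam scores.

38

Step 1: Sort the data in ascending order: [12, 17, 24, 37, 39, 42, 45, 50]
Step 2: The number of values is n = 8.
Step 3: Since n is even, the median is the average of positions 4 and 5:
  Median = (37 + 39) / 2 = 38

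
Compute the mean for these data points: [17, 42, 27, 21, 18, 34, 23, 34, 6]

24.6667

Step 1: Sum all values: 17 + 42 + 27 + 21 + 18 + 34 + 23 + 34 + 6 = 222
Step 2: Count the number of values: n = 9
Step 3: Mean = sum / n = 222 / 9 = 24.6667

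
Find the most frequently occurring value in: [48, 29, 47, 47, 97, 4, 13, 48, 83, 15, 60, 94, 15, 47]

47

Step 1: Count the frequency of each value:
  4: appears 1 time(s)
  13: appears 1 time(s)
  15: appears 2 time(s)
  29: appears 1 time(s)
  47: appears 3 time(s)
  48: appears 2 time(s)
  60: appears 1 time(s)
  83: appears 1 time(s)
  94: appears 1 time(s)
  97: appears 1 time(s)
Step 2: The value 47 appears most frequently (3 times).
Step 3: Mode = 47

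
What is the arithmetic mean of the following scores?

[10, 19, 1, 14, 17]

12.2

Step 1: Sum all values: 10 + 19 + 1 + 14 + 17 = 61
Step 2: Count the number of values: n = 5
Step 3: Mean = sum / n = 61 / 5 = 12.2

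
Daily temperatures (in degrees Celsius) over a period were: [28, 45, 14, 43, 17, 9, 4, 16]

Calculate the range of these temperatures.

41

Step 1: Identify the maximum value: max = 45
Step 2: Identify the minimum value: min = 4
Step 3: Range = max - min = 45 - 4 = 41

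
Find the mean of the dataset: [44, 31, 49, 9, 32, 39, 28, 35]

33.375

Step 1: Sum all values: 44 + 31 + 49 + 9 + 32 + 39 + 28 + 35 = 267
Step 2: Count the number of values: n = 8
Step 3: Mean = sum / n = 267 / 8 = 33.375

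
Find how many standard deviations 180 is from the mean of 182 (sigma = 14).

-0.1429

Step 1: Recall the z-score formula: z = (x - mu) / sigma
Step 2: Substitute values: z = (180 - 182) / 14
Step 3: z = -2 / 14 = -0.1429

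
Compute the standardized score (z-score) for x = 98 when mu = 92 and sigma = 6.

1

Step 1: Recall the z-score formula: z = (x - mu) / sigma
Step 2: Substitute values: z = (98 - 92) / 6
Step 3: z = 6 / 6 = 1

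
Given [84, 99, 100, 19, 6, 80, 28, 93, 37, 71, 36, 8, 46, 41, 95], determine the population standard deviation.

32.9671

Step 1: Compute the mean: 56.2
Step 2: Sum of squared deviations from the mean: 16302.4
Step 3: Population variance = 16302.4 / 15 = 1086.8267
Step 4: Standard deviation = sqrt(1086.8267) = 32.9671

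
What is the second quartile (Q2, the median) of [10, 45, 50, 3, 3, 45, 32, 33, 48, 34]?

33.5

Step 1: Sort the data: [3, 3, 10, 32, 33, 34, 45, 45, 48, 50]
Step 2: n = 10
Step 3: Q2 is the median. Since n is even, it is the average of the values at positions 5 and 6:
  Q2 = (33 + 34) / 2 = 33.5
Step 4: Q2 = 33.5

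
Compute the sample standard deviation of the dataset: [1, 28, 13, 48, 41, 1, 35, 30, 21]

16.6792

Step 1: Compute the mean: 24.2222
Step 2: Sum of squared deviations from the mean: 2225.5556
Step 3: Sample variance = 2225.5556 / 8 = 278.1944
Step 4: Standard deviation = sqrt(278.1944) = 16.6792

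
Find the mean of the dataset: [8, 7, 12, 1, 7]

7

Step 1: Sum all values: 8 + 7 + 12 + 1 + 7 = 35
Step 2: Count the number of values: n = 5
Step 3: Mean = sum / n = 35 / 5 = 7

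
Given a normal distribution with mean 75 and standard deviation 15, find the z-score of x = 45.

-2

Step 1: Recall the z-score formula: z = (x - mu) / sigma
Step 2: Substitute values: z = (45 - 75) / 15
Step 3: z = -30 / 15 = -2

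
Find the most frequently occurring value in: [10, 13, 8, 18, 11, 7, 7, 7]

7

Step 1: Count the frequency of each value:
  7: appears 3 time(s)
  8: appears 1 time(s)
  10: appears 1 time(s)
  11: appears 1 time(s)
  13: appears 1 time(s)
  18: appears 1 time(s)
Step 2: The value 7 appears most frequently (3 times).
Step 3: Mode = 7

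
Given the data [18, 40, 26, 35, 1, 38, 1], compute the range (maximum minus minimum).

39

Step 1: Identify the maximum value: max = 40
Step 2: Identify the minimum value: min = 1
Step 3: Range = max - min = 40 - 1 = 39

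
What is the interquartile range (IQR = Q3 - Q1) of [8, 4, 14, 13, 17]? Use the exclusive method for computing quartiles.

9.5

Step 1: Sort the data: [4, 8, 13, 14, 17]
Step 2: n = 5
Step 3: Using the exclusive quartile method:
  Q1 = 6
  Q2 (median) = 13
  Q3 = 15.5
  IQR = Q3 - Q1 = 15.5 - 6 = 9.5
Step 4: IQR = 9.5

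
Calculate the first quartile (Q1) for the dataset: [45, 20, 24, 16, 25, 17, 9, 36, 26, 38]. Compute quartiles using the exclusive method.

16.75

Step 1: Sort the data: [9, 16, 17, 20, 24, 25, 26, 36, 38, 45]
Step 2: n = 10
Step 3: Using the exclusive quartile method:
  Q1 = 16.75
  Q2 (median) = 24.5
  Q3 = 36.5
  IQR = Q3 - Q1 = 36.5 - 16.75 = 19.75
Step 4: Q1 = 16.75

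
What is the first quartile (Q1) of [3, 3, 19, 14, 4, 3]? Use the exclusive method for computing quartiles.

3

Step 1: Sort the data: [3, 3, 3, 4, 14, 19]
Step 2: n = 6
Step 3: Using the exclusive quartile method:
  Q1 = 3
  Q2 (median) = 3.5
  Q3 = 15.25
  IQR = Q3 - Q1 = 15.25 - 3 = 12.25
Step 4: Q1 = 3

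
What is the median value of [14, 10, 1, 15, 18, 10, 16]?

14

Step 1: Sort the data in ascending order: [1, 10, 10, 14, 15, 16, 18]
Step 2: The number of values is n = 7.
Step 3: Since n is odd, the median is the middle value at position 4: 14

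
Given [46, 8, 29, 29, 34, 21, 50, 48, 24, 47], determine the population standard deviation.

13.2605

Step 1: Compute the mean: 33.6
Step 2: Sum of squared deviations from the mean: 1758.4
Step 3: Population variance = 1758.4 / 10 = 175.84
Step 4: Standard deviation = sqrt(175.84) = 13.2605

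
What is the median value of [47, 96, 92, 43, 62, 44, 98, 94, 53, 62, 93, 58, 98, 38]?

62

Step 1: Sort the data in ascending order: [38, 43, 44, 47, 53, 58, 62, 62, 92, 93, 94, 96, 98, 98]
Step 2: The number of values is n = 14.
Step 3: Since n is even, the median is the average of positions 7 and 8:
  Median = (62 + 62) / 2 = 62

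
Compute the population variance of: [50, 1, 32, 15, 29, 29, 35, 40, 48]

212.4444

Step 1: Compute the mean: (50 + 1 + 32 + 15 + 29 + 29 + 35 + 40 + 48) / 9 = 31
Step 2: Compute squared deviations from the mean:
  (50 - 31)^2 = 361
  (1 - 31)^2 = 900
  (32 - 31)^2 = 1
  (15 - 31)^2 = 256
  (29 - 31)^2 = 4
  (29 - 31)^2 = 4
  (35 - 31)^2 = 16
  (40 - 31)^2 = 81
  (48 - 31)^2 = 289
Step 3: Sum of squared deviations = 1912
Step 4: Population variance = 1912 / 9 = 212.4444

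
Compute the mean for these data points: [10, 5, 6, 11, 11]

8.6

Step 1: Sum all values: 10 + 5 + 6 + 11 + 11 = 43
Step 2: Count the number of values: n = 5
Step 3: Mean = sum / n = 43 / 5 = 8.6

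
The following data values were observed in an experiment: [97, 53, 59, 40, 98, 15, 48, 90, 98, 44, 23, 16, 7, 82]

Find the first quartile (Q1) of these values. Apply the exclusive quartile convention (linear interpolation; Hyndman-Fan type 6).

21.25

Step 1: Sort the data: [7, 15, 16, 23, 40, 44, 48, 53, 59, 82, 90, 97, 98, 98]
Step 2: n = 14
Step 3: Using the exclusive quartile method:
  Q1 = 21.25
  Q2 (median) = 50.5
  Q3 = 91.75
  IQR = Q3 - Q1 = 91.75 - 21.25 = 70.5
Step 4: Q1 = 21.25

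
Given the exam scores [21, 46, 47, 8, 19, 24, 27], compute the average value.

27.4286

Step 1: Sum all values: 21 + 46 + 47 + 8 + 19 + 24 + 27 = 192
Step 2: Count the number of values: n = 7
Step 3: Mean = sum / n = 192 / 7 = 27.4286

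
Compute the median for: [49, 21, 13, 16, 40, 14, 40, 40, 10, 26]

23.5

Step 1: Sort the data in ascending order: [10, 13, 14, 16, 21, 26, 40, 40, 40, 49]
Step 2: The number of values is n = 10.
Step 3: Since n is even, the median is the average of positions 5 and 6:
  Median = (21 + 26) / 2 = 23.5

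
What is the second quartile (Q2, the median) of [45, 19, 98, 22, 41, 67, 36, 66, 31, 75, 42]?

42

Step 1: Sort the data: [19, 22, 31, 36, 41, 42, 45, 66, 67, 75, 98]
Step 2: n = 11
Step 3: Q2 is the median. Since n is odd, it is the middle value at position 6: 42
Step 4: Q2 = 42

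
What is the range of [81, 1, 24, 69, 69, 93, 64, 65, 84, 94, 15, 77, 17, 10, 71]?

93

Step 1: Identify the maximum value: max = 94
Step 2: Identify the minimum value: min = 1
Step 3: Range = max - min = 94 - 1 = 93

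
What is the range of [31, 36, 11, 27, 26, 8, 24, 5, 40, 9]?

35

Step 1: Identify the maximum value: max = 40
Step 2: Identify the minimum value: min = 5
Step 3: Range = max - min = 40 - 5 = 35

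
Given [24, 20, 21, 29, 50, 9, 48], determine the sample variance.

228.5714

Step 1: Compute the mean: (24 + 20 + 21 + 29 + 50 + 9 + 48) / 7 = 28.7143
Step 2: Compute squared deviations from the mean:
  (24 - 28.7143)^2 = 22.2245
  (20 - 28.7143)^2 = 75.9388
  (21 - 28.7143)^2 = 59.5102
  (29 - 28.7143)^2 = 0.0816
  (50 - 28.7143)^2 = 453.0816
  (9 - 28.7143)^2 = 388.6531
  (48 - 28.7143)^2 = 371.9388
Step 3: Sum of squared deviations = 1371.4286
Step 4: Sample variance = 1371.4286 / 6 = 228.5714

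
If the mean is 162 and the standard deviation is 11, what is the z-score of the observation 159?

-0.2727

Step 1: Recall the z-score formula: z = (x - mu) / sigma
Step 2: Substitute values: z = (159 - 162) / 11
Step 3: z = -3 / 11 = -0.2727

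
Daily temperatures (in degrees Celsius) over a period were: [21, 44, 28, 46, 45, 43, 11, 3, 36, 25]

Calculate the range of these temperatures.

43

Step 1: Identify the maximum value: max = 46
Step 2: Identify the minimum value: min = 3
Step 3: Range = max - min = 46 - 3 = 43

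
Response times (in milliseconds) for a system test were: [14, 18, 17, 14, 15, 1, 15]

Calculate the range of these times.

17

Step 1: Identify the maximum value: max = 18
Step 2: Identify the minimum value: min = 1
Step 3: Range = max - min = 18 - 1 = 17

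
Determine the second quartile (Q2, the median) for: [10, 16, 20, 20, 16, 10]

16

Step 1: Sort the data: [10, 10, 16, 16, 20, 20]
Step 2: n = 6
Step 3: Q2 is the median. Since n is even, it is the average of the values at positions 3 and 4:
  Q2 = (16 + 16) / 2 = 16
Step 4: Q2 = 16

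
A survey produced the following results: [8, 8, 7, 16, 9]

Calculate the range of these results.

9

Step 1: Identify the maximum value: max = 16
Step 2: Identify the minimum value: min = 7
Step 3: Range = max - min = 16 - 7 = 9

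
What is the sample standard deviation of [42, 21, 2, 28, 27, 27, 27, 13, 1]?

13.3365

Step 1: Compute the mean: 20.8889
Step 2: Sum of squared deviations from the mean: 1422.8889
Step 3: Sample variance = 1422.8889 / 8 = 177.8611
Step 4: Standard deviation = sqrt(177.8611) = 13.3365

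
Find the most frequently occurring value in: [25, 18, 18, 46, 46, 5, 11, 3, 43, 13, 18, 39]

18

Step 1: Count the frequency of each value:
  3: appears 1 time(s)
  5: appears 1 time(s)
  11: appears 1 time(s)
  13: appears 1 time(s)
  18: appears 3 time(s)
  25: appears 1 time(s)
  39: appears 1 time(s)
  43: appears 1 time(s)
  46: appears 2 time(s)
Step 2: The value 18 appears most frequently (3 times).
Step 3: Mode = 18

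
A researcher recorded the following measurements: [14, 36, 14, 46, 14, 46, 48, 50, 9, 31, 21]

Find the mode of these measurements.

14

Step 1: Count the frequency of each value:
  9: appears 1 time(s)
  14: appears 3 time(s)
  21: appears 1 time(s)
  31: appears 1 time(s)
  36: appears 1 time(s)
  46: appears 2 time(s)
  48: appears 1 time(s)
  50: appears 1 time(s)
Step 2: The value 14 appears most frequently (3 times).
Step 3: Mode = 14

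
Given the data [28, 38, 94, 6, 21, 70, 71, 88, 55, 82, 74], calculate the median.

70

Step 1: Sort the data in ascending order: [6, 21, 28, 38, 55, 70, 71, 74, 82, 88, 94]
Step 2: The number of values is n = 11.
Step 3: Since n is odd, the median is the middle value at position 6: 70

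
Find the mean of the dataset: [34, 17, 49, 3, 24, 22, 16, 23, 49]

26.3333

Step 1: Sum all values: 34 + 17 + 49 + 3 + 24 + 22 + 16 + 23 + 49 = 237
Step 2: Count the number of values: n = 9
Step 3: Mean = sum / n = 237 / 9 = 26.3333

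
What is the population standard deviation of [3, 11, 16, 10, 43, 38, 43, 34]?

15.344

Step 1: Compute the mean: 24.75
Step 2: Sum of squared deviations from the mean: 1883.5
Step 3: Population variance = 1883.5 / 8 = 235.4375
Step 4: Standard deviation = sqrt(235.4375) = 15.344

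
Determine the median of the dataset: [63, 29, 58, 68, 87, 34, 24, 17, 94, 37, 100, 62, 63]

62

Step 1: Sort the data in ascending order: [17, 24, 29, 34, 37, 58, 62, 63, 63, 68, 87, 94, 100]
Step 2: The number of values is n = 13.
Step 3: Since n is odd, the median is the middle value at position 7: 62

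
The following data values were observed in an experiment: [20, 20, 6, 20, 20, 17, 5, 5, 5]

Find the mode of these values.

20

Step 1: Count the frequency of each value:
  5: appears 3 time(s)
  6: appears 1 time(s)
  17: appears 1 time(s)
  20: appears 4 time(s)
Step 2: The value 20 appears most frequently (4 times).
Step 3: Mode = 20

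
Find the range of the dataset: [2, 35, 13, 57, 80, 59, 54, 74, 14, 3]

78

Step 1: Identify the maximum value: max = 80
Step 2: Identify the minimum value: min = 2
Step 3: Range = max - min = 80 - 2 = 78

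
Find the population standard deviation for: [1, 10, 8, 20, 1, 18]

7.4087

Step 1: Compute the mean: 9.6667
Step 2: Sum of squared deviations from the mean: 329.3333
Step 3: Population variance = 329.3333 / 6 = 54.8889
Step 4: Standard deviation = sqrt(54.8889) = 7.4087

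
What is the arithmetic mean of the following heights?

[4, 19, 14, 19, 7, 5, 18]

12.2857

Step 1: Sum all values: 4 + 19 + 14 + 19 + 7 + 5 + 18 = 86
Step 2: Count the number of values: n = 7
Step 3: Mean = sum / n = 86 / 7 = 12.2857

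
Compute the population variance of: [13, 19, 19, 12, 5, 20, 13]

24.5306

Step 1: Compute the mean: (13 + 19 + 19 + 12 + 5 + 20 + 13) / 7 = 14.4286
Step 2: Compute squared deviations from the mean:
  (13 - 14.4286)^2 = 2.0408
  (19 - 14.4286)^2 = 20.898
  (19 - 14.4286)^2 = 20.898
  (12 - 14.4286)^2 = 5.898
  (5 - 14.4286)^2 = 88.898
  (20 - 14.4286)^2 = 31.0408
  (13 - 14.4286)^2 = 2.0408
Step 3: Sum of squared deviations = 171.7143
Step 4: Population variance = 171.7143 / 7 = 24.5306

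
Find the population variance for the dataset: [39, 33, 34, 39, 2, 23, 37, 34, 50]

159.5556

Step 1: Compute the mean: (39 + 33 + 34 + 39 + 2 + 23 + 37 + 34 + 50) / 9 = 32.3333
Step 2: Compute squared deviations from the mean:
  (39 - 32.3333)^2 = 44.4444
  (33 - 32.3333)^2 = 0.4444
  (34 - 32.3333)^2 = 2.7778
  (39 - 32.3333)^2 = 44.4444
  (2 - 32.3333)^2 = 920.1111
  (23 - 32.3333)^2 = 87.1111
  (37 - 32.3333)^2 = 21.7778
  (34 - 32.3333)^2 = 2.7778
  (50 - 32.3333)^2 = 312.1111
Step 3: Sum of squared deviations = 1436
Step 4: Population variance = 1436 / 9 = 159.5556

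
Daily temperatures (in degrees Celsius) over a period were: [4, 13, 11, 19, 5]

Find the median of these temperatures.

11

Step 1: Sort the data in ascending order: [4, 5, 11, 13, 19]
Step 2: The number of values is n = 5.
Step 3: Since n is odd, the median is the middle value at position 3: 11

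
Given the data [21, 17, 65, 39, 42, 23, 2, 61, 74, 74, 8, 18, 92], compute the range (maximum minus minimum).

90

Step 1: Identify the maximum value: max = 92
Step 2: Identify the minimum value: min = 2
Step 3: Range = max - min = 92 - 2 = 90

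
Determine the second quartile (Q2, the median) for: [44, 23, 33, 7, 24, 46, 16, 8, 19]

23

Step 1: Sort the data: [7, 8, 16, 19, 23, 24, 33, 44, 46]
Step 2: n = 9
Step 3: Q2 is the median. Since n is odd, it is the middle value at position 5: 23
Step 4: Q2 = 23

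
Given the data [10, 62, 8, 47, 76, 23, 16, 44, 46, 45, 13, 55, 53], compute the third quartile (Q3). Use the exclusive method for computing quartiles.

54

Step 1: Sort the data: [8, 10, 13, 16, 23, 44, 45, 46, 47, 53, 55, 62, 76]
Step 2: n = 13
Step 3: Using the exclusive quartile method:
  Q1 = 14.5
  Q2 (median) = 45
  Q3 = 54
  IQR = Q3 - Q1 = 54 - 14.5 = 39.5
Step 4: Q3 = 54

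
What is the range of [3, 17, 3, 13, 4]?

14

Step 1: Identify the maximum value: max = 17
Step 2: Identify the minimum value: min = 3
Step 3: Range = max - min = 17 - 3 = 14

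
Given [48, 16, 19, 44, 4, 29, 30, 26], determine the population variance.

182.25

Step 1: Compute the mean: (48 + 16 + 19 + 44 + 4 + 29 + 30 + 26) / 8 = 27
Step 2: Compute squared deviations from the mean:
  (48 - 27)^2 = 441
  (16 - 27)^2 = 121
  (19 - 27)^2 = 64
  (44 - 27)^2 = 289
  (4 - 27)^2 = 529
  (29 - 27)^2 = 4
  (30 - 27)^2 = 9
  (26 - 27)^2 = 1
Step 3: Sum of squared deviations = 1458
Step 4: Population variance = 1458 / 8 = 182.25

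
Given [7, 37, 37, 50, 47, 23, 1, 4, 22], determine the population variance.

305.5556

Step 1: Compute the mean: (7 + 37 + 37 + 50 + 47 + 23 + 1 + 4 + 22) / 9 = 25.3333
Step 2: Compute squared deviations from the mean:
  (7 - 25.3333)^2 = 336.1111
  (37 - 25.3333)^2 = 136.1111
  (37 - 25.3333)^2 = 136.1111
  (50 - 25.3333)^2 = 608.4444
  (47 - 25.3333)^2 = 469.4444
  (23 - 25.3333)^2 = 5.4444
  (1 - 25.3333)^2 = 592.1111
  (4 - 25.3333)^2 = 455.1111
  (22 - 25.3333)^2 = 11.1111
Step 3: Sum of squared deviations = 2750
Step 4: Population variance = 2750 / 9 = 305.5556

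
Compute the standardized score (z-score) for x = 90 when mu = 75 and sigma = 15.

1

Step 1: Recall the z-score formula: z = (x - mu) / sigma
Step 2: Substitute values: z = (90 - 75) / 15
Step 3: z = 15 / 15 = 1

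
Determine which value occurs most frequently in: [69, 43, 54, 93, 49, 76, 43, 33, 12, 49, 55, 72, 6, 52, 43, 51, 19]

43

Step 1: Count the frequency of each value:
  6: appears 1 time(s)
  12: appears 1 time(s)
  19: appears 1 time(s)
  33: appears 1 time(s)
  43: appears 3 time(s)
  49: appears 2 time(s)
  51: appears 1 time(s)
  52: appears 1 time(s)
  54: appears 1 time(s)
  55: appears 1 time(s)
  69: appears 1 time(s)
  72: appears 1 time(s)
  76: appears 1 time(s)
  93: appears 1 time(s)
Step 2: The value 43 appears most frequently (3 times).
Step 3: Mode = 43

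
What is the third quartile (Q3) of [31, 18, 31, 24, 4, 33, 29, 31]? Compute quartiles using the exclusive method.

31

Step 1: Sort the data: [4, 18, 24, 29, 31, 31, 31, 33]
Step 2: n = 8
Step 3: Using the exclusive quartile method:
  Q1 = 19.5
  Q2 (median) = 30
  Q3 = 31
  IQR = Q3 - Q1 = 31 - 19.5 = 11.5
Step 4: Q3 = 31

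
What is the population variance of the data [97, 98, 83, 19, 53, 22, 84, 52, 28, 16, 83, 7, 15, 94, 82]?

1121.3156

Step 1: Compute the mean: (97 + 98 + 83 + 19 + 53 + 22 + 84 + 52 + 28 + 16 + 83 + 7 + 15 + 94 + 82) / 15 = 55.5333
Step 2: Compute squared deviations from the mean:
  (97 - 55.5333)^2 = 1719.4844
  (98 - 55.5333)^2 = 1803.4178
  (83 - 55.5333)^2 = 754.4178
  (19 - 55.5333)^2 = 1334.6844
  (53 - 55.5333)^2 = 6.4178
  (22 - 55.5333)^2 = 1124.4844
  (84 - 55.5333)^2 = 810.3511
  (52 - 55.5333)^2 = 12.4844
  (28 - 55.5333)^2 = 758.0844
  (16 - 55.5333)^2 = 1562.8844
  (83 - 55.5333)^2 = 754.4178
  (7 - 55.5333)^2 = 2355.4844
  (15 - 55.5333)^2 = 1642.9511
  (94 - 55.5333)^2 = 1479.6844
  (82 - 55.5333)^2 = 700.4844
Step 3: Sum of squared deviations = 16819.7333
Step 4: Population variance = 16819.7333 / 15 = 1121.3156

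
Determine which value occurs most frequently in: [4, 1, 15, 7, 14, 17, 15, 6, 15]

15

Step 1: Count the frequency of each value:
  1: appears 1 time(s)
  4: appears 1 time(s)
  6: appears 1 time(s)
  7: appears 1 time(s)
  14: appears 1 time(s)
  15: appears 3 time(s)
  17: appears 1 time(s)
Step 2: The value 15 appears most frequently (3 times).
Step 3: Mode = 15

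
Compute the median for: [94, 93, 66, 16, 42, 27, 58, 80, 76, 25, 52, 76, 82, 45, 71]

66

Step 1: Sort the data in ascending order: [16, 25, 27, 42, 45, 52, 58, 66, 71, 76, 76, 80, 82, 93, 94]
Step 2: The number of values is n = 15.
Step 3: Since n is odd, the median is the middle value at position 8: 66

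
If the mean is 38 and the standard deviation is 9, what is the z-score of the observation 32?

-0.6667

Step 1: Recall the z-score formula: z = (x - mu) / sigma
Step 2: Substitute values: z = (32 - 38) / 9
Step 3: z = -6 / 9 = -0.6667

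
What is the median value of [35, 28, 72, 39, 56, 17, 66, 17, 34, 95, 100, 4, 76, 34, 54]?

39

Step 1: Sort the data in ascending order: [4, 17, 17, 28, 34, 34, 35, 39, 54, 56, 66, 72, 76, 95, 100]
Step 2: The number of values is n = 15.
Step 3: Since n is odd, the median is the middle value at position 8: 39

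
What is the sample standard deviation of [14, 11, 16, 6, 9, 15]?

3.8687

Step 1: Compute the mean: 11.8333
Step 2: Sum of squared deviations from the mean: 74.8333
Step 3: Sample variance = 74.8333 / 5 = 14.9667
Step 4: Standard deviation = sqrt(14.9667) = 3.8687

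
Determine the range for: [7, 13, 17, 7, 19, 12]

12

Step 1: Identify the maximum value: max = 19
Step 2: Identify the minimum value: min = 7
Step 3: Range = max - min = 19 - 7 = 12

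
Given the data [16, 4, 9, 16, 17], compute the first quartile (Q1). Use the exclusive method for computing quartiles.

6.5

Step 1: Sort the data: [4, 9, 16, 16, 17]
Step 2: n = 5
Step 3: Using the exclusive quartile method:
  Q1 = 6.5
  Q2 (median) = 16
  Q3 = 16.5
  IQR = Q3 - Q1 = 16.5 - 6.5 = 10
Step 4: Q1 = 6.5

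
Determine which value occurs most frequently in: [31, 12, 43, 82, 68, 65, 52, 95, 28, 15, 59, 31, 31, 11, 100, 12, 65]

31

Step 1: Count the frequency of each value:
  11: appears 1 time(s)
  12: appears 2 time(s)
  15: appears 1 time(s)
  28: appears 1 time(s)
  31: appears 3 time(s)
  43: appears 1 time(s)
  52: appears 1 time(s)
  59: appears 1 time(s)
  65: appears 2 time(s)
  68: appears 1 time(s)
  82: appears 1 time(s)
  95: appears 1 time(s)
  100: appears 1 time(s)
Step 2: The value 31 appears most frequently (3 times).
Step 3: Mode = 31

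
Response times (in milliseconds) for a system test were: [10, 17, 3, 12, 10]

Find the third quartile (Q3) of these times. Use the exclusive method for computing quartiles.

14.5

Step 1: Sort the data: [3, 10, 10, 12, 17]
Step 2: n = 5
Step 3: Using the exclusive quartile method:
  Q1 = 6.5
  Q2 (median) = 10
  Q3 = 14.5
  IQR = Q3 - Q1 = 14.5 - 6.5 = 8
Step 4: Q3 = 14.5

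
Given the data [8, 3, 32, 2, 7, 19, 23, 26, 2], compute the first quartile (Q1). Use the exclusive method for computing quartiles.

2.5

Step 1: Sort the data: [2, 2, 3, 7, 8, 19, 23, 26, 32]
Step 2: n = 9
Step 3: Using the exclusive quartile method:
  Q1 = 2.5
  Q2 (median) = 8
  Q3 = 24.5
  IQR = Q3 - Q1 = 24.5 - 2.5 = 22
Step 4: Q1 = 2.5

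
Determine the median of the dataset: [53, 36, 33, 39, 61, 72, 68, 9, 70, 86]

57

Step 1: Sort the data in ascending order: [9, 33, 36, 39, 53, 61, 68, 70, 72, 86]
Step 2: The number of values is n = 10.
Step 3: Since n is even, the median is the average of positions 5 and 6:
  Median = (53 + 61) / 2 = 57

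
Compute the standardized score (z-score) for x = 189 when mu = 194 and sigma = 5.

-1

Step 1: Recall the z-score formula: z = (x - mu) / sigma
Step 2: Substitute values: z = (189 - 194) / 5
Step 3: z = -5 / 5 = -1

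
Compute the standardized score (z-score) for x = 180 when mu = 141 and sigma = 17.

2.2941

Step 1: Recall the z-score formula: z = (x - mu) / sigma
Step 2: Substitute values: z = (180 - 141) / 17
Step 3: z = 39 / 17 = 2.2941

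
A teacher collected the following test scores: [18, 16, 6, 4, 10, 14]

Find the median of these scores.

12

Step 1: Sort the data in ascending order: [4, 6, 10, 14, 16, 18]
Step 2: The number of values is n = 6.
Step 3: Since n is even, the median is the average of positions 3 and 4:
  Median = (10 + 14) / 2 = 12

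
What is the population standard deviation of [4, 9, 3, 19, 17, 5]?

6.318

Step 1: Compute the mean: 9.5
Step 2: Sum of squared deviations from the mean: 239.5
Step 3: Population variance = 239.5 / 6 = 39.9167
Step 4: Standard deviation = sqrt(39.9167) = 6.318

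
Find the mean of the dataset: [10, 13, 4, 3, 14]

8.8

Step 1: Sum all values: 10 + 13 + 4 + 3 + 14 = 44
Step 2: Count the number of values: n = 5
Step 3: Mean = sum / n = 44 / 5 = 8.8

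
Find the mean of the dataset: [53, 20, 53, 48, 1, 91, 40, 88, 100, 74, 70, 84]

60.1667

Step 1: Sum all values: 53 + 20 + 53 + 48 + 1 + 91 + 40 + 88 + 100 + 74 + 70 + 84 = 722
Step 2: Count the number of values: n = 12
Step 3: Mean = sum / n = 722 / 12 = 60.1667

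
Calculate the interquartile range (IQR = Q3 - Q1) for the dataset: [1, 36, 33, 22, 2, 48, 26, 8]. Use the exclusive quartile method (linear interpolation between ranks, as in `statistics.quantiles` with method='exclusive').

31.75

Step 1: Sort the data: [1, 2, 8, 22, 26, 33, 36, 48]
Step 2: n = 8
Step 3: Using the exclusive quartile method:
  Q1 = 3.5
  Q2 (median) = 24
  Q3 = 35.25
  IQR = Q3 - Q1 = 35.25 - 3.5 = 31.75
Step 4: IQR = 31.75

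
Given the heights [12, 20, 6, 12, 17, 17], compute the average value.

14

Step 1: Sum all values: 12 + 20 + 6 + 12 + 17 + 17 = 84
Step 2: Count the number of values: n = 6
Step 3: Mean = sum / n = 84 / 6 = 14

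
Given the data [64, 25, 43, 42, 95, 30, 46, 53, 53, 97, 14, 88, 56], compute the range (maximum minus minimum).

83

Step 1: Identify the maximum value: max = 97
Step 2: Identify the minimum value: min = 14
Step 3: Range = max - min = 97 - 14 = 83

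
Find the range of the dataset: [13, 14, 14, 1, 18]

17

Step 1: Identify the maximum value: max = 18
Step 2: Identify the minimum value: min = 1
Step 3: Range = max - min = 18 - 1 = 17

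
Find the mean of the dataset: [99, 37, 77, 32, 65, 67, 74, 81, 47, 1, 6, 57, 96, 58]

56.9286

Step 1: Sum all values: 99 + 37 + 77 + 32 + 65 + 67 + 74 + 81 + 47 + 1 + 6 + 57 + 96 + 58 = 797
Step 2: Count the number of values: n = 14
Step 3: Mean = sum / n = 797 / 14 = 56.9286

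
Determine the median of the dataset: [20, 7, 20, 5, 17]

17

Step 1: Sort the data in ascending order: [5, 7, 17, 20, 20]
Step 2: The number of values is n = 5.
Step 3: Since n is odd, the median is the middle value at position 3: 17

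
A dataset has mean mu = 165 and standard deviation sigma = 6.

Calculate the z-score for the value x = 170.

0.8333

Step 1: Recall the z-score formula: z = (x - mu) / sigma
Step 2: Substitute values: z = (170 - 165) / 6
Step 3: z = 5 / 6 = 0.8333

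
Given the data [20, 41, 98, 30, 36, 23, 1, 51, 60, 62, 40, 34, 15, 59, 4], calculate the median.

36

Step 1: Sort the data in ascending order: [1, 4, 15, 20, 23, 30, 34, 36, 40, 41, 51, 59, 60, 62, 98]
Step 2: The number of values is n = 15.
Step 3: Since n is odd, the median is the middle value at position 8: 36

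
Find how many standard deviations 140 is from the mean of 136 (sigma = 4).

1

Step 1: Recall the z-score formula: z = (x - mu) / sigma
Step 2: Substitute values: z = (140 - 136) / 4
Step 3: z = 4 / 4 = 1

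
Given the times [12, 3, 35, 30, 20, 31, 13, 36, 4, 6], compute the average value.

19

Step 1: Sum all values: 12 + 3 + 35 + 30 + 20 + 31 + 13 + 36 + 4 + 6 = 190
Step 2: Count the number of values: n = 10
Step 3: Mean = sum / n = 190 / 10 = 19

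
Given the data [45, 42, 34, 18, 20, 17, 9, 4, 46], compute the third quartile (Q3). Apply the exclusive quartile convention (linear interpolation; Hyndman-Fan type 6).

43.5

Step 1: Sort the data: [4, 9, 17, 18, 20, 34, 42, 45, 46]
Step 2: n = 9
Step 3: Using the exclusive quartile method:
  Q1 = 13
  Q2 (median) = 20
  Q3 = 43.5
  IQR = Q3 - Q1 = 43.5 - 13 = 30.5
Step 4: Q3 = 43.5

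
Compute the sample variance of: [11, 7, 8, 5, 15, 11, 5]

13.4762

Step 1: Compute the mean: (11 + 7 + 8 + 5 + 15 + 11 + 5) / 7 = 8.8571
Step 2: Compute squared deviations from the mean:
  (11 - 8.8571)^2 = 4.5918
  (7 - 8.8571)^2 = 3.449
  (8 - 8.8571)^2 = 0.7347
  (5 - 8.8571)^2 = 14.8776
  (15 - 8.8571)^2 = 37.7347
  (11 - 8.8571)^2 = 4.5918
  (5 - 8.8571)^2 = 14.8776
Step 3: Sum of squared deviations = 80.8571
Step 4: Sample variance = 80.8571 / 6 = 13.4762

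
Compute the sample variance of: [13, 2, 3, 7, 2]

22.3

Step 1: Compute the mean: (13 + 2 + 3 + 7 + 2) / 5 = 5.4
Step 2: Compute squared deviations from the mean:
  (13 - 5.4)^2 = 57.76
  (2 - 5.4)^2 = 11.56
  (3 - 5.4)^2 = 5.76
  (7 - 5.4)^2 = 2.56
  (2 - 5.4)^2 = 11.56
Step 3: Sum of squared deviations = 89.2
Step 4: Sample variance = 89.2 / 4 = 22.3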